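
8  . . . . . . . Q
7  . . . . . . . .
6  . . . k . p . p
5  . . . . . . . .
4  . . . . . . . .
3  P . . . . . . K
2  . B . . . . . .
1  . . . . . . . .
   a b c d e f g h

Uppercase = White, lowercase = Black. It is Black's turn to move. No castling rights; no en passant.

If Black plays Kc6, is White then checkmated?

no

After Kc6: white king on h3; in check: no.
White is not in check, so this cannot be checkmate.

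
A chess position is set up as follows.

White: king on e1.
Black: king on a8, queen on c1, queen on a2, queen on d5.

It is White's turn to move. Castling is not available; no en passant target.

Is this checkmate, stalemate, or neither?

White to move; white king on e1.
In check: yes, from the black queen on c1.
King squares — d1: attacked by Qc1; f1: attacked by Qc1; d2: attacked by Qc1; e2: attacked by Qa2; f2: attacked by Qa2.
Legal moves for White: none.
In check with no legal moves → checkmate.

checkmate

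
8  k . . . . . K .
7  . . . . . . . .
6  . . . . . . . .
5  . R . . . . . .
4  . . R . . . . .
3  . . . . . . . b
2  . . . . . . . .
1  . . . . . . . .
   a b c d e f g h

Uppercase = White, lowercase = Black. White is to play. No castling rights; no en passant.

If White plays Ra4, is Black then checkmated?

yes

After Ra4: black king on a8; in check: yes, from the white rook on a4.
King squares — a7: attacked by Ra4; b7: attacked by Rb5; b8: attacked by Rb5.
Black has no legal moves → checkmate.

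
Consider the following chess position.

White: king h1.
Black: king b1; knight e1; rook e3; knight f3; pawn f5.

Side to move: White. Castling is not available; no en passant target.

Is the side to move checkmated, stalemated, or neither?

stalemate

White to move; white king on h1.
In check: no.
King squares — g1: attacked by Nf3; g2: attacked by Ne1; h2: attacked by Nf3.
Legal moves for White: none.
Not in check and no legal moves → stalemate.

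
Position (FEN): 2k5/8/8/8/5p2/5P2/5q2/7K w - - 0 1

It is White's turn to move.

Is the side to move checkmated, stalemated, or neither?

White to move; white king on h1.
In check: no.
King squares — g1: attacked by Qf2; g2: attacked by Qf2; h2: attacked by Qf2.
Legal moves for White: none.
Not in check and no legal moves → stalemate.

stalemate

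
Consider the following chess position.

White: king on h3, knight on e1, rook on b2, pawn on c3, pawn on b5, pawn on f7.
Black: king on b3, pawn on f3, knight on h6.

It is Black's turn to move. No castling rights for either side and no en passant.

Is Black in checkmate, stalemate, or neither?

Black to move; black king on b3.
In check: yes, from the white rook on b2.
Legal moves for Black: Kc4, Ka4, Kxc3, Ka3, Kxb2.
Black is in check but has 5 legal moves → neither.

neither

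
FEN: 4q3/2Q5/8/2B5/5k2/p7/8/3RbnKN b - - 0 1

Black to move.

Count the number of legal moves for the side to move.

Black to move; king on f4.
In check: yes, from the white queen on c7.
Legal moves: Kg5, Kf5, Kg4, Ke4, Kf3, Qe5.
Count: 6.

6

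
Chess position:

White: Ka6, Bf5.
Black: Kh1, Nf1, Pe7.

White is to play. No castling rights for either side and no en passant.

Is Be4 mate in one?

After Be4: black king on h1; in check: yes, from the white bishop on e4.
Black has 2 legal replies: Kh2, Kg1.
In check but a legal move exists → not checkmate.

no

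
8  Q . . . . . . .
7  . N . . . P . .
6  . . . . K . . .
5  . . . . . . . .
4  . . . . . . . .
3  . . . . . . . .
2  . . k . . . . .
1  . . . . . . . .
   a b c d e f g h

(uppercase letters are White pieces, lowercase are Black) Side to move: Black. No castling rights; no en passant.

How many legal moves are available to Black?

8

Black to move; king on c2.
In check: no.
Legal moves: Kd3, Kc3, Kb3, Kd2, Kb2, Kd1, Kc1, Kb1.
Count: 8.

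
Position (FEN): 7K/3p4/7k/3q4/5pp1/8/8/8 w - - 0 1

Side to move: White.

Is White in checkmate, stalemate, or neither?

stalemate

White to move; white king on h8.
In check: no.
King squares — g7: attacked by Kh6; h7: attacked by Kh6; g8: attacked by Qd5.
Legal moves for White: none.
Not in check and no legal moves → stalemate.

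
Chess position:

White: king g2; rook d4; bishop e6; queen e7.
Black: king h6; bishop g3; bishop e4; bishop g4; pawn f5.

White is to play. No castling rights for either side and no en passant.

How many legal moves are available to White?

White to move; king on g2.
In check: yes, from the black bishop on e4.
Legal moves: Kxg3, Kg1, Kf1, Rxe4.
Count: 4.

4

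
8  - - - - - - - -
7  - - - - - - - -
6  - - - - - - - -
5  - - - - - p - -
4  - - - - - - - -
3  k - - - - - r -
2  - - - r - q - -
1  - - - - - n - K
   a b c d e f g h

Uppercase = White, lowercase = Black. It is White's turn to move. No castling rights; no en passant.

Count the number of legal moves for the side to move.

White to move; king on h1.
In check: no.
Legal moves: none.
Count: 0.

0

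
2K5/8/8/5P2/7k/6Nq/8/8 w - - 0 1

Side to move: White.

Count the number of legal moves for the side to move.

White to move; king on c8.
In check: no.
Legal moves: Kd8, Kb8, Kd7, Kc7, Kb7, Nh5, Ne4, Ne2, Nh1, Nf1.
Count: 10.

10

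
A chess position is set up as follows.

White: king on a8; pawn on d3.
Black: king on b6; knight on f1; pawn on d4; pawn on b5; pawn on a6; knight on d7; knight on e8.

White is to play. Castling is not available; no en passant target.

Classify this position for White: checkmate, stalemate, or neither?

White to move; white king on a8.
In check: no.
King squares — a7: attacked by Kb6; b7: attacked by Kb6; b8: attacked by Nd7.
Legal moves for White: none.
Not in check and no legal moves → stalemate.

stalemate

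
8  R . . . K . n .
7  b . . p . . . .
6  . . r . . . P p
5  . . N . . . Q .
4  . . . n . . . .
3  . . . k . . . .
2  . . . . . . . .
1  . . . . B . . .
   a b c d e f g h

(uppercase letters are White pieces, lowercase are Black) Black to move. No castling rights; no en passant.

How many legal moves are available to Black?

5

Black to move; king on d3.
In check: yes, from the white knight on c5.
Legal moves: Kc4, Ke2, Kc2, Bxc5, Rxc5.
Count: 5.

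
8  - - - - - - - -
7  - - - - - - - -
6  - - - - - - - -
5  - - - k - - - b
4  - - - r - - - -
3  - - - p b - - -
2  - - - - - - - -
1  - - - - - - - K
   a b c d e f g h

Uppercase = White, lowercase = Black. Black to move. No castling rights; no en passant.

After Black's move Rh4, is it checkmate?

no

After Rh4: white king on h1; in check: yes, from the black rook on h4.
White has 1 legal reply: Kg2.
In check but a legal move exists → not checkmate.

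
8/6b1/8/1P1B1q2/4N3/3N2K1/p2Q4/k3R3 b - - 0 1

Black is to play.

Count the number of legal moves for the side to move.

0

Black to move; king on a1.
In check: yes, from the white rook on e1.
Legal moves: none.
Count: 0.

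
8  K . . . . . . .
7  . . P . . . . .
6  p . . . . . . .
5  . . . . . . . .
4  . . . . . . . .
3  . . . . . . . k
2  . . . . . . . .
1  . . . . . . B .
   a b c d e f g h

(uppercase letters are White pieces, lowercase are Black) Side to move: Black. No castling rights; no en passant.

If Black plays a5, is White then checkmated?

no

After a5: white king on a8; in check: no.
White is not in check, so this cannot be checkmate.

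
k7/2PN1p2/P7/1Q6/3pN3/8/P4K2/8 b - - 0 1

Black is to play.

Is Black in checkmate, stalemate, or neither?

neither

Black to move; black king on a8.
In check: no.
Legal moves for Black: Ka7, f6, d3, f5.
Black has 4 legal moves and is not in check → neither.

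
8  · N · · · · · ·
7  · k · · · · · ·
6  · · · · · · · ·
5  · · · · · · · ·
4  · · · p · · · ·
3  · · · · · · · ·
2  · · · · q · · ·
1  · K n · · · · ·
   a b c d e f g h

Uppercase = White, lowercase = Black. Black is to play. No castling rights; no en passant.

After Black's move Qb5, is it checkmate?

After Qb5: white king on b1; in check: yes, from the black queen on b5.
White has 3 legal replies: Kc2, Kxc1, Ka1.
In check but a legal move exists → not checkmate.

no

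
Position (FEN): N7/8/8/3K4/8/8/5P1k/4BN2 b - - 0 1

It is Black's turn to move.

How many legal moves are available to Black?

4

Black to move; king on h2.
In check: yes, from the white knight on f1.
Legal moves: Kh3, Kg2, Kh1, Kg1.
Count: 4.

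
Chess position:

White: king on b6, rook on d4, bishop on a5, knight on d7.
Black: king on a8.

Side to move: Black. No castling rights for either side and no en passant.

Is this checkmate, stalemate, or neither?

Black to move; black king on a8.
In check: no.
King squares — a7: attacked by Kb6; b7: attacked by Kb6; b8: attacked by Nd7.
Legal moves for Black: none.
Not in check and no legal moves → stalemate.

stalemate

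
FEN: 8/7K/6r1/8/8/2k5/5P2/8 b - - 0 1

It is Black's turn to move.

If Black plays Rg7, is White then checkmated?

no

After Rg7: white king on h7; in check: yes, from the black rook on g7.
White has 3 legal replies: Kh8, Kxg7, Kh6.
In check but a legal move exists → not checkmate.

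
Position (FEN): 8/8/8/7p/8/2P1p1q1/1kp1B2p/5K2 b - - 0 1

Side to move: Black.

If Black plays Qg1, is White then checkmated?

yes

After Qg1: white king on f1; in check: yes, from the black queen on g1.
King squares — e1: attacked by Qg1; g1: attacked by Ph2; e2: own bishop; f2: attacked by Qg1; g2: attacked by Qg1.
White has no legal moves → checkmate.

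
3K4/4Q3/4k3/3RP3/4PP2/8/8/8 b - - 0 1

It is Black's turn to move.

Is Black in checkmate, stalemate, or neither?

Black to move; black king on e6.
In check: yes, from the white queen on e7.
King squares — d5: attacked by Pe4; e5: attacked by Pf4; f5: attacked by Pe4; d6: attacked by Rd5; f6: attacked by Pe5; d7: attacked by Rd5; e7: attacked by Kd8; f7: attacked by Qe7.
Legal moves for Black: none.
In check with no legal moves → checkmate.

checkmate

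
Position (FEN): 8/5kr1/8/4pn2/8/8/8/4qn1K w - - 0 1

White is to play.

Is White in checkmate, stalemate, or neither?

stalemate

White to move; white king on h1.
In check: no.
King squares — g1: attacked by Rg7; g2: attacked by Rg7; h2: attacked by Nf1.
Legal moves for White: none.
Not in check and no legal moves → stalemate.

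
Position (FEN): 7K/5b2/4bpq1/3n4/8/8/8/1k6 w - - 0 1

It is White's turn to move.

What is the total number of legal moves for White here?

0

White to move; king on h8.
In check: no.
Legal moves: none.
Count: 0.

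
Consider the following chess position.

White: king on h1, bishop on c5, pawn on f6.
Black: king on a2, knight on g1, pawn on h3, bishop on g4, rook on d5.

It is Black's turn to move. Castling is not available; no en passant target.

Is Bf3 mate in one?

no

After Bf3: white king on h1; in check: yes, from the black bishop on f3.
White has 2 legal replies: Kh2, Kxg1.
In check but a legal move exists → not checkmate.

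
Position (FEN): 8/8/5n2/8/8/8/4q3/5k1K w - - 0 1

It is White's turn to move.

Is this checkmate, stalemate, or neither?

White to move; white king on h1.
In check: no.
King squares — g1: attacked by Kf1; g2: attacked by Kf1; h2: attacked by Qe2.
Legal moves for White: none.
Not in check and no legal moves → stalemate.

stalemate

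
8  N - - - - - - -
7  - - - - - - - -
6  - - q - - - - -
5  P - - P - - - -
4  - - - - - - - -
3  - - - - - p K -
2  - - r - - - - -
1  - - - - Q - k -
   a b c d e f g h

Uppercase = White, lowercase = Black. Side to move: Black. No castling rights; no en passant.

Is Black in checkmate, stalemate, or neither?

Black to move; black king on g1.
In check: yes, from the white queen on e1.
King squares — f1: attacked by Qe1; h1: attacked by Qe1; f2: attacked by Qe1; g2: attacked by Kg3; h2: attacked by Kg3.
Legal moves for Black: none.
In check with no legal moves → checkmate.

checkmate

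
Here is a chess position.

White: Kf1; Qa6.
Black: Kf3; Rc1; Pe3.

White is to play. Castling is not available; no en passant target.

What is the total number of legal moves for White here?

0

White to move; king on f1.
In check: yes, from the black rook on c1.
Legal moves: none.
Count: 0.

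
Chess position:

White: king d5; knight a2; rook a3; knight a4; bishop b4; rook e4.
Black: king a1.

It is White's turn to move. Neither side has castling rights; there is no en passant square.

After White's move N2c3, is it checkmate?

After N2c3: black king on a1; in check: yes, from the white rook on a3.
King squares — b1: attacked by Nc3; a2: attacked by Ra3; b2: attacked by Na4.
Black has no legal moves → checkmate.

yes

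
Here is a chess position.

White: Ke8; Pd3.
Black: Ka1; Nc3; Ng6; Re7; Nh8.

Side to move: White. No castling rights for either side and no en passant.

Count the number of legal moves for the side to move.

White to move; king on e8.
In check: yes, from the black rook on e7.
Legal moves: Kd8.
Count: 1.

1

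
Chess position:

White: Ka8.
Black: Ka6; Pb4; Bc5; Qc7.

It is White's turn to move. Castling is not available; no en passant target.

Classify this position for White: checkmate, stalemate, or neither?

White to move; white king on a8.
In check: no.
King squares — a7: attacked by Bc5; b7: attacked by Ka6; b8: attacked by Qc7.
Legal moves for White: none.
Not in check and no legal moves → stalemate.

stalemate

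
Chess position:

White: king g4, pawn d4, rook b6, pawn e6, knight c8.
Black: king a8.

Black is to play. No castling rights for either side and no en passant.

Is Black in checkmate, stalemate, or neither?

Black to move; black king on a8.
In check: no.
King squares — a7: attacked by Nc8; b7: attacked by Rb6; b8: attacked by Rb6.
Legal moves for Black: none.
Not in check and no legal moves → stalemate.

stalemate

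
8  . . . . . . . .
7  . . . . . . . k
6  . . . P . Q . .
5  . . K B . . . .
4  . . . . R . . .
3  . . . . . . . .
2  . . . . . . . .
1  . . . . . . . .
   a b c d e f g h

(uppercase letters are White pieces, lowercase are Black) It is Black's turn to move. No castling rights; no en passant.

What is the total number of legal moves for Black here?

Black to move; king on h7.
In check: no.
Legal moves: none.
Count: 0.

0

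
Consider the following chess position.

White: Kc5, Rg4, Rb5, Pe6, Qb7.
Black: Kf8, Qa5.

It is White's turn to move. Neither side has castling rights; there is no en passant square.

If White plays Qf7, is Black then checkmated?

yes

After Qf7: black king on f8; in check: yes, from the white queen on f7.
King squares — e7: attacked by Qf7; f7: attacked by Pe6; g7: attacked by Rg4; e8: attacked by Qf7; g8: attacked by Rg4.
Black has no legal moves → checkmate.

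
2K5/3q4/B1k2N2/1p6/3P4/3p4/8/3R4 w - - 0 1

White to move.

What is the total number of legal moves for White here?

2

White to move; king on c8.
In check: yes, from the black queen on d7.
Legal moves: Kb8, Nxd7.
Count: 2.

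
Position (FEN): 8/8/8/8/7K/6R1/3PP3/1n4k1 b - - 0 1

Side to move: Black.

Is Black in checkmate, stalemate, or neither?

neither

Black to move; black king on g1.
In check: yes, from the white rook on g3.
King squares — f1: available; h1: available; f2: available; g2: attacked by Rg3; h2: available.
Legal moves for Black: Kh2, Kf2, Kh1, Kf1.
Black is in check but has 4 legal moves → neither.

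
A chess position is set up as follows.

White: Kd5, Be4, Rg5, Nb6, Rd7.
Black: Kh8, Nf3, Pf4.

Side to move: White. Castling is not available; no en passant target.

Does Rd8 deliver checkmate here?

yes

After Rd8: black king on h8; in check: yes, from the white rook on d8.
King squares — g7: attacked by Rg5; h7: attacked by Be4; g8: attacked by Rg5.
Black has no legal moves → checkmate.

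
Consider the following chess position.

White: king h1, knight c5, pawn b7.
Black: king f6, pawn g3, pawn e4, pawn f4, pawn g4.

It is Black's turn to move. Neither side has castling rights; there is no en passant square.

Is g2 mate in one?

no

After g2: white king on h1; in check: yes, from the black pawn on g2.
White has 3 legal replies: Kh2, Kxg2, Kg1.
In check but a legal move exists → not checkmate.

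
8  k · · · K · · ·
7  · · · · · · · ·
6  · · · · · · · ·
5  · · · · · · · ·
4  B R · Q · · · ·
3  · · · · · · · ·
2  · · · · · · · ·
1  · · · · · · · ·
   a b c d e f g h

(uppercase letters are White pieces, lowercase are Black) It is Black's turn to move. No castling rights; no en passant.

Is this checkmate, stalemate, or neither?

stalemate

Black to move; black king on a8.
In check: no.
King squares — a7: attacked by Qd4; b7: attacked by Rb4; b8: attacked by Rb4.
Legal moves for Black: none.
Not in check and no legal moves → stalemate.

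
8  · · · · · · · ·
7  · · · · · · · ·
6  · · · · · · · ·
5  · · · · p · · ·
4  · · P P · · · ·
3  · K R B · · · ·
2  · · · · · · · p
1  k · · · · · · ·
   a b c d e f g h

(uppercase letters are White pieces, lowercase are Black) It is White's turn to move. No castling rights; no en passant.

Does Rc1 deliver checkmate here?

yes

After Rc1: black king on a1; in check: yes, from the white rook on c1.
King squares — b1: attacked by Rc1; a2: attacked by Kb3; b2: attacked by Kb3.
Black has no legal moves → checkmate.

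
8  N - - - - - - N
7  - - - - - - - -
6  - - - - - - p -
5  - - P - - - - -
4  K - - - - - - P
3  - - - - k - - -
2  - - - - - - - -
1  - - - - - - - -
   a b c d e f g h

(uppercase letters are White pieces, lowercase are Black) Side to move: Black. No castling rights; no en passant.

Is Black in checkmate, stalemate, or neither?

neither

Black to move; black king on e3.
In check: no.
Legal moves for Black: Kf4, Ke4, Kd4, Kf3, Kd3, Kf2, Ke2, Kd2, g5.
Black has 9 legal moves and is not in check → neither.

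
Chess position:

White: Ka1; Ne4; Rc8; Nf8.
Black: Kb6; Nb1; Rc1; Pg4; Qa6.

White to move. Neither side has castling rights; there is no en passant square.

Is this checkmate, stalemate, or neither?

neither

White to move; white king on a1.
In check: yes, from the black queen on a6.
Legal moves for White: Kb2.
White is in check but has 1 legal move → neither.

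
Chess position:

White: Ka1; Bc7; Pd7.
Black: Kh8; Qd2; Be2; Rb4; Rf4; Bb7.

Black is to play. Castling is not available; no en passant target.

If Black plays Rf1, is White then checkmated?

After Rf1: white king on a1; in check: yes, from the black rook on f1.
King squares — b1: attacked by Rf1; a2: attacked by Qd2; b2: attacked by Qd2.
White has no legal moves → checkmate.

yes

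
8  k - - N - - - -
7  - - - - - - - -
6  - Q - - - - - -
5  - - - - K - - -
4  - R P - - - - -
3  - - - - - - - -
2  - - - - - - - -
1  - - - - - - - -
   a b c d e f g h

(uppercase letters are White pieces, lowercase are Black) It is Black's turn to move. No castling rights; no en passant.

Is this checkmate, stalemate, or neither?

stalemate

Black to move; black king on a8.
In check: no.
King squares — a7: attacked by Qb6; b7: attacked by Qb6; b8: attacked by Qb6.
Legal moves for Black: none.
Not in check and no legal moves → stalemate.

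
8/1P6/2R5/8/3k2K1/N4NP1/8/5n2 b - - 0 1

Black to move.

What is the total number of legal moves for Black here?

Black to move; king on d4.
In check: yes, from the white knight on f3.
Legal moves: Kd5, Ke4, Ke3, Kd3.
Count: 4.

4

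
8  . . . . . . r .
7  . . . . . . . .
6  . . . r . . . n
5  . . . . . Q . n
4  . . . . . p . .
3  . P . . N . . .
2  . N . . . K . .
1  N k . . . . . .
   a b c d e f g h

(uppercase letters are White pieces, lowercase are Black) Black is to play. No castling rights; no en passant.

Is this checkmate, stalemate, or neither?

neither

Black to move; black king on b1.
In check: yes, from the white queen on f5.
King squares — a1: available; c1: available; a2: available; b2: available; c2: attacked by Na1.
Legal moves for Black: Kxb2, Ka2, Kc1, Kxa1, Nxf5, Rd3.
Black is in check but has 6 legal moves → neither.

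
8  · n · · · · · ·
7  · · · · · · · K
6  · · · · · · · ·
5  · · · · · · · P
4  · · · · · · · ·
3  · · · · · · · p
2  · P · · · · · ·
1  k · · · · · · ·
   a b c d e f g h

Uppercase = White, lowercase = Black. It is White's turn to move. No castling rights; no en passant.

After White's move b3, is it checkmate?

After b3: black king on a1; in check: no.
Black is not in check, so this cannot be checkmate.

no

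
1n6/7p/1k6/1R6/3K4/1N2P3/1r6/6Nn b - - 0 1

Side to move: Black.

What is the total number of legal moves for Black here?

Black to move; king on b6.
In check: yes, from the white rook on b5.
Legal moves: Kc7, Ka7, Kc6, Ka6, Kxb5.
Count: 5.

5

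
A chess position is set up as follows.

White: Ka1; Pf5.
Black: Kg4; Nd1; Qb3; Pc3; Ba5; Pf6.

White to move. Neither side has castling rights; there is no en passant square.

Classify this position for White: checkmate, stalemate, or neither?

stalemate

White to move; white king on a1.
In check: no.
King squares — b1: attacked by Qb3; a2: attacked by Qb3; b2: attacked by Nd1.
Legal moves for White: none.
Not in check and no legal moves → stalemate.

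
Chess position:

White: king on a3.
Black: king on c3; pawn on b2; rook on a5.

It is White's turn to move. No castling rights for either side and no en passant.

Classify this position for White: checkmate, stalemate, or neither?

White to move; white king on a3.
In check: yes, from the black rook on a5.
King squares — a2: attacked by Ra5; b2: attacked by Kc3; b3: attacked by Kc3; a4: attacked by Ra5; b4: attacked by Kc3.
Legal moves for White: none.
In check with no legal moves → checkmate.

checkmate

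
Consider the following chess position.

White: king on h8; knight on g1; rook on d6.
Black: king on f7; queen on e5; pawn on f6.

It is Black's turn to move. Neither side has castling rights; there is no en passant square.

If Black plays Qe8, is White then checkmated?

no

After Qe8: white king on h8; in check: yes, from the black queen on e8.
White has 1 legal reply: Kh7.
In check but a legal move exists → not checkmate.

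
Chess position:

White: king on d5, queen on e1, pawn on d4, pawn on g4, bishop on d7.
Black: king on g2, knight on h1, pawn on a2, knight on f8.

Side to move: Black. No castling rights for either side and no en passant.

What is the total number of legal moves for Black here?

Black to move; king on g2.
In check: no.
Legal moves: Nh7, Nxd7, Ng6, Ne6, Kh3, Kf3, Kh2, Ng3, Nf2, a1=Q, a1=R, a1=B, a1=N.
Count: 13.

13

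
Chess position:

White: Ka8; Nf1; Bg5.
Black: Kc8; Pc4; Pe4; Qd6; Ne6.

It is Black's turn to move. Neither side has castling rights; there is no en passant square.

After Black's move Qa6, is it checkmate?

After Qa6: white king on a8; in check: yes, from the black queen on a6.
King squares — a7: attacked by Qa6; b7: attacked by Qa6; b8: attacked by Kc8.
White has no legal moves → checkmate.

yes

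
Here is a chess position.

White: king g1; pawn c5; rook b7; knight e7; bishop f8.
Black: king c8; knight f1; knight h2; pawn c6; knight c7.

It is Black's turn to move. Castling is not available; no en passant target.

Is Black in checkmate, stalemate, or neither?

Black to move; black king on c8.
In check: yes, from the white knight on e7.
Legal moves for Black: Kd8, Kd7, Kxb7.
Black is in check but has 3 legal moves → neither.

neither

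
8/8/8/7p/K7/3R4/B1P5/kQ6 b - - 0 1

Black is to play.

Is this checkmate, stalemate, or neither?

checkmate

Black to move; black king on a1.
In check: yes, from the white queen on b1.
King squares — b1: attacked by Ba2; a2: attacked by Qb1; b2: attacked by Qb1.
Legal moves for Black: none.
In check with no legal moves → checkmate.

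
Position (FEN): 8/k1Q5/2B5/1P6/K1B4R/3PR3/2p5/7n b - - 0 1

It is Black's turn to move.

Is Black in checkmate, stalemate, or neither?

checkmate

Black to move; black king on a7.
In check: yes, from the white queen on c7.
King squares — a6: attacked by Pb5; b6: attacked by Qc7; b7: attacked by Bc6; a8: attacked by Bc6; b8: attacked by Qc7.
Legal moves for Black: none.
In check with no legal moves → checkmate.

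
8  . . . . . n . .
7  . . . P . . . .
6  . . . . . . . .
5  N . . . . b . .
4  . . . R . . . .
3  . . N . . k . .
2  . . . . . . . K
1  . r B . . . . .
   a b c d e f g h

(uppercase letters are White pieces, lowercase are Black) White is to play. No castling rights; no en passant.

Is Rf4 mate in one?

yes

After Rf4: black king on f3; in check: yes, from the white rook on f4.
King squares — e2: attacked by Nc3; f2: attacked by Rf4; g2: attacked by Kh2; e3: attacked by Bc1; g3: attacked by Kh2; e4: attacked by Nc3; f4: attacked by Bc1; g4: attacked by Rf4.
Black has no legal moves → checkmate.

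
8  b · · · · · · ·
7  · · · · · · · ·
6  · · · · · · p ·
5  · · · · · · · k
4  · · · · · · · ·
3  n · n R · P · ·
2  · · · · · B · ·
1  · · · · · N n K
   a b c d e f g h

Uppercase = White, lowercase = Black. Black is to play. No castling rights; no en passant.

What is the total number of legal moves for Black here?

23

Black to move; king on h5.
In check: no.
Legal moves: Bb7, Bc6, Bd5, Be4, Bxf3+, Kh6, Kg5, Nd5, Ncb5, Ne4, Na4, Nce2, Na2, Nd1, Ncb1, Nab5, Nc4, Nc2, Nab1, Nh3, Nxf3, Nge2, g5.
Count: 23.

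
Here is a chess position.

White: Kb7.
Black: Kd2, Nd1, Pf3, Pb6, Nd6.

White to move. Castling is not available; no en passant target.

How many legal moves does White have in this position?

7

White to move; king on b7.
In check: yes, from the black knight on d6.
Legal moves: Kb8, Ka8, Kc7, Ka7, Kc6, Kxb6, Ka6.
Count: 7.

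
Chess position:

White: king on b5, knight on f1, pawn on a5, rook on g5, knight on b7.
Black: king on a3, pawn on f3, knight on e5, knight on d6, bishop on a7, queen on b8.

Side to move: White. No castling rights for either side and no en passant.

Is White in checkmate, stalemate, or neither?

neither

White to move; white king on b5.
In check: yes, from the black knight on d6.
Legal moves for White: Ka6.
White is in check but has 1 legal move → neither.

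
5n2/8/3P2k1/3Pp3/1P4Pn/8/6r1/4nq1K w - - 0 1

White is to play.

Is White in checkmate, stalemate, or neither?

checkmate

White to move; white king on h1.
In check: yes, from the black queen on f1.
King squares — g1: attacked by Qf1; g2: attacked by Ne1; h2: attacked by Rg2.
Legal moves for White: none.
In check with no legal moves → checkmate.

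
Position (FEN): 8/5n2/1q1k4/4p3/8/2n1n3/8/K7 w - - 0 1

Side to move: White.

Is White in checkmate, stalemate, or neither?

White to move; white king on a1.
In check: no.
King squares — b1: attacked by Nc3; a2: attacked by Nc3; b2: attacked by Qb6.
Legal moves for White: none.
Not in check and no legal moves → stalemate.

stalemate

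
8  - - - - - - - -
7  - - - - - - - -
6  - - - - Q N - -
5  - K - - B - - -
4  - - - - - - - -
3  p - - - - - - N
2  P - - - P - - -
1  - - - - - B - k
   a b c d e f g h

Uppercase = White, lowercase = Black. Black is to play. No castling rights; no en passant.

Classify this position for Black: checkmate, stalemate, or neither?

stalemate

Black to move; black king on h1.
In check: no.
King squares — g1: attacked by Nh3; g2: attacked by Bf1; h2: attacked by Be5.
Legal moves for Black: none.
Not in check and no legal moves → stalemate.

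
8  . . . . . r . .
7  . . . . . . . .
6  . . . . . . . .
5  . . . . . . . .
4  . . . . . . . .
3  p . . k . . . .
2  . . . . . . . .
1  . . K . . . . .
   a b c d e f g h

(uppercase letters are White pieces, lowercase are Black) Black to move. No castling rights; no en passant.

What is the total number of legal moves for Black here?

21

Black to move; king on d3.
In check: no.
Legal moves: Rh8, Rg8, Re8, Rd8, Rc8+, Rb8, Ra8, Rf7, Rf6, Rf5, Rf4, Rf3, Rf2, Rf1#, Ke4, Kd4, Kc4, Ke3, Kc3, Ke2, a2.
Count: 21.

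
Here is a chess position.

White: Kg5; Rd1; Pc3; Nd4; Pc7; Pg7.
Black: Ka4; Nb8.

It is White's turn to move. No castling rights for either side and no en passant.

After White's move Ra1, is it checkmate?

yes

After Ra1: black king on a4; in check: yes, from the white rook on a1.
King squares — a3: attacked by Ra1; b3: attacked by Nd4; b4: attacked by Pc3; a5: attacked by Ra1; b5: attacked by Nd4.
Black has no legal moves → checkmate.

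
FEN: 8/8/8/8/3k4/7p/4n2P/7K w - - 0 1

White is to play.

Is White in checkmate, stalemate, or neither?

stalemate

White to move; white king on h1.
In check: no.
King squares — g1: attacked by Ne2; g2: attacked by Ph3; h2: own pawn.
Legal moves for White: none.
Not in check and no legal moves → stalemate.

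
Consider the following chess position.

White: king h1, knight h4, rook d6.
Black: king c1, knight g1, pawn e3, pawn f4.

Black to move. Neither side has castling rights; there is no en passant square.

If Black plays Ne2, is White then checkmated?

After Ne2: white king on h1; in check: no.
White is not in check, so this cannot be checkmate.

no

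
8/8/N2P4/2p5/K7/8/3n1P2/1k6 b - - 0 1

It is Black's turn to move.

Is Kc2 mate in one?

After Kc2: white king on a4; in check: no.
White is not in check, so this cannot be checkmate.

no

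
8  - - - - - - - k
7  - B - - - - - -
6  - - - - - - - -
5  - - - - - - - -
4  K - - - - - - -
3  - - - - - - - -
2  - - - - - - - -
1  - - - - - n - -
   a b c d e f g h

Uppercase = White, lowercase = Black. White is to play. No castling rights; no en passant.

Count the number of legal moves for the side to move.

White to move; king on a4.
In check: no.
Legal moves: Bc8, Ba8, Bc6, Ba6, Bd5, Be4, Bf3, Bg2, Bh1, Kb5, Ka5, Kb4, Kb3, Ka3.
Count: 14.

14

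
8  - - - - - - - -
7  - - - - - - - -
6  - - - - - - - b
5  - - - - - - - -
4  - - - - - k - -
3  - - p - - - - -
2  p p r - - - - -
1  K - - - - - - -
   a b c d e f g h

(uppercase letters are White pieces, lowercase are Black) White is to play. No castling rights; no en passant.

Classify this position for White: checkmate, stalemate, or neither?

White to move; white king on a1.
In check: yes, from the black pawn on b2.
Legal moves for White: Kxa2.
White is in check but has 1 legal move → neither.

neither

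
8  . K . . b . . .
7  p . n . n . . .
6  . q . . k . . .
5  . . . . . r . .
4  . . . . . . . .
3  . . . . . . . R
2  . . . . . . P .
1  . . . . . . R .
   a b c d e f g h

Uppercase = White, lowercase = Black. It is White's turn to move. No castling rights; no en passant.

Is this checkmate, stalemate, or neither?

White to move; white king on b8.
In check: yes, from the black queen on b6.
King squares — a7: attacked by Qb6; b7: attacked by Qb6; c7: attacked by Qb6; a8: attacked by Nc7; c8: attacked by Ne7.
Legal moves for White: none.
In check with no legal moves → checkmate.

checkmate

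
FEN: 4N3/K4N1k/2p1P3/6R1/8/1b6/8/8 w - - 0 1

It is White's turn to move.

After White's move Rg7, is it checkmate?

yes

After Rg7: black king on h7; in check: yes, from the white rook on g7.
King squares — g6: attacked by Rg7; h6: attacked by Nf7; g7: attacked by Ne8; g8: attacked by Rg7; h8: attacked by Nf7.
Black has no legal moves → checkmate.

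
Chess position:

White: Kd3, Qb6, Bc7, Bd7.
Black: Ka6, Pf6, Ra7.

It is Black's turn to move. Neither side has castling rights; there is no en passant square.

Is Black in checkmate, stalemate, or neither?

checkmate

Black to move; black king on a6.
In check: yes, from the white queen on b6.
King squares — a5: attacked by Qb6; b5: attacked by Qb6; b6: attacked by Bc7; a7: own rook; b7: attacked by Qb6.
Legal moves for Black: none.
In check with no legal moves → checkmate.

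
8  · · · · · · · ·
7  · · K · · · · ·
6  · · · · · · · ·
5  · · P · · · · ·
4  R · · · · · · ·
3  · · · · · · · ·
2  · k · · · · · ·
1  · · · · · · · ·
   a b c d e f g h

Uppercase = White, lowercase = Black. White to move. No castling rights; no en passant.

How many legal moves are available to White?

White to move; king on c7.
In check: no.
Legal moves: Kd8, Kc8, Kb8, Kd7, Kb7, Kd6, Kc6, Kb6, Ra8, Ra7, Ra6, Ra5, Rh4, Rg4, Rf4, Re4, Rd4, Rc4, Rb4+, Ra3, Ra2+, Ra1, c6.
Count: 23.

23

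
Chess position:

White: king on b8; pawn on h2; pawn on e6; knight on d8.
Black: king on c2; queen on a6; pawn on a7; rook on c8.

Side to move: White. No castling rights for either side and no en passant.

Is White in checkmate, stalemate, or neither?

checkmate

White to move; white king on b8.
In check: yes, from the black rook on c8.
King squares — a7: attacked by Qa6; b7: attacked by Qa6; c7: attacked by Rc8; a8: attacked by Rc8; c8: attacked by Qa6.
Legal moves for White: none.
In check with no legal moves → checkmate.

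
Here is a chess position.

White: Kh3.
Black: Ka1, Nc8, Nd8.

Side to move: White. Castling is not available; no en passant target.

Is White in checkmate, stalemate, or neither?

White to move; white king on h3.
In check: no.
Legal moves for White: Kh4, Kg4, Kg3, Kh2, Kg2.
White has 5 legal moves and is not in check → neither.

neither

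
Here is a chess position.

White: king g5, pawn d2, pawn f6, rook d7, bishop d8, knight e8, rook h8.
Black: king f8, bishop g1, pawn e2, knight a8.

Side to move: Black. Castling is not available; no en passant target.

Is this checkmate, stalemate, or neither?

Black to move; black king on f8.
In check: yes, from the white rook on h8.
King squares — e7: attacked by Pf6; f7: attacked by Rd7; g7: attacked by Pf6; e8: attacked by Rh8; g8: attacked by Rh8.
Legal moves for Black: none.
In check with no legal moves → checkmate.

checkmate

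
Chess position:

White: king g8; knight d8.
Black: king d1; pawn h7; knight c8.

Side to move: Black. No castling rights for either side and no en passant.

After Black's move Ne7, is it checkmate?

no

After Ne7: white king on g8; in check: yes, from the black knight on e7.
White has 5 legal replies: Kh8, Kf8, Kxh7, Kg7, Kf7.
In check but a legal move exists → not checkmate.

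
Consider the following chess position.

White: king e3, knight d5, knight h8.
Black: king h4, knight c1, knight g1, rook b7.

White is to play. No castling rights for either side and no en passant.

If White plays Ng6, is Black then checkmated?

After Ng6: black king on h4; in check: yes, from the white knight on g6.
Black has 5 legal replies: Kh5, Kg5, Kg4, Kh3, Kg3.
In check but a legal move exists → not checkmate.

no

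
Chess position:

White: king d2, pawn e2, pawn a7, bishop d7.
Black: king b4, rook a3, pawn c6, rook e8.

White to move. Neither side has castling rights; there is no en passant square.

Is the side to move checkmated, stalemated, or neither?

White to move; white king on d2.
In check: no.
Legal moves for White: Bxe8, Bc8, Be6, Bxc6, Bf5, Bg4, Bh3, Kc2, Ke1, Kd1, Kc1, a8=Q, a8=R, a8=B, a8=N, e3, e4.
White has 17 legal moves and is not in check → neither.

neither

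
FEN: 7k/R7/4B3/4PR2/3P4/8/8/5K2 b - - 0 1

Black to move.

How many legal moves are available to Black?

Black to move; king on h8.
In check: no.
Legal moves: none.
Count: 0.

0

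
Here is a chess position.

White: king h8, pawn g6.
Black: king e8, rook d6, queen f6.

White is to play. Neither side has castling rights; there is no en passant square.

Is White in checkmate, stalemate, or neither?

White to move; white king on h8.
In check: yes, from the black queen on f6.
King squares — g7: attacked by Qf6; h7: available; g8: available.
Legal moves for White: Kg8, Kh7, g7.
White is in check but has 3 legal moves → neither.

neither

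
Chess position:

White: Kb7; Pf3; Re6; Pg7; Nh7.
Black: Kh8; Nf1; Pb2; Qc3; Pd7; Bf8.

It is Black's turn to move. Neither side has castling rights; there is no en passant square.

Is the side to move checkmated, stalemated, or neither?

Black to move; black king on h8.
In check: yes, from the white pawn on g7.
King squares — g7: available; h7: available; g8: available.
Legal moves for Black: Kg8, Kxh7, Kxg7, Bxg7, Qxg7.
Black is in check but has 5 legal moves → neither.

neither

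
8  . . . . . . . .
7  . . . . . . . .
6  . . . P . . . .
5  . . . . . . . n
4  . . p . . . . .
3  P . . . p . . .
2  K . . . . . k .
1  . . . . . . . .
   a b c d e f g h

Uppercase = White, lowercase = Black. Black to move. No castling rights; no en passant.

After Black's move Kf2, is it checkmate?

After Kf2: white king on a2; in check: no.
White is not in check, so this cannot be checkmate.

no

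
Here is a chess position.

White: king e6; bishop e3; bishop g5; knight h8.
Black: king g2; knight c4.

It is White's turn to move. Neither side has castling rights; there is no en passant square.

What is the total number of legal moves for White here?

White to move; king on e6.
In check: no.
Legal moves: Nf7, Ng6, Kf7, Ke7, Kd7, Kf6, Kf5, Kd5, Bd8, Be7, Bh6, Bf6, Bh4, Bgf4, Ba7, Bb6, Bc5, Bef4, Bd4, Bf2, Bd2, Bg1, Bc1.
Count: 23.

23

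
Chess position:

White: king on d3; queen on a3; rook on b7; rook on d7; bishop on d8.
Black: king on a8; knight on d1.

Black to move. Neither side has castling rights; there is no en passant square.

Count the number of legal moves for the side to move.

Black to move; king on a8.
In check: yes, from the white queen on a3.
Legal moves: none.
Count: 0.

0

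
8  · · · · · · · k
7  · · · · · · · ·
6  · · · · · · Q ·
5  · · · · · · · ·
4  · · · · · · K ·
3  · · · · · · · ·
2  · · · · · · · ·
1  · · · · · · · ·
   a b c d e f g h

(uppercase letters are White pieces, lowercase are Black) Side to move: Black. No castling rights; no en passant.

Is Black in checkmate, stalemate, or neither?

stalemate

Black to move; black king on h8.
In check: no.
King squares — g7: attacked by Qg6; h7: attacked by Qg6; g8: attacked by Qg6.
Legal moves for Black: none.
Not in check and no legal moves → stalemate.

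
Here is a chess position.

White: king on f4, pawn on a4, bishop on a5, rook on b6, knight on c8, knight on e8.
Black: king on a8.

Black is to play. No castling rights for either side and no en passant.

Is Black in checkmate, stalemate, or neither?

Black to move; black king on a8.
In check: no.
King squares — a7: attacked by Nc8; b7: attacked by Rb6; b8: attacked by Rb6.
Legal moves for Black: none.
Not in check and no legal moves → stalemate.

stalemate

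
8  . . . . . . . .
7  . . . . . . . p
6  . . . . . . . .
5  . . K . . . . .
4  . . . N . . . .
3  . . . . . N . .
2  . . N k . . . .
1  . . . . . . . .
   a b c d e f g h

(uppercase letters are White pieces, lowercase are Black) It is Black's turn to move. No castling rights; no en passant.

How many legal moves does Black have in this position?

4

Black to move; king on d2.
In check: yes, from the white knight on f3.
Legal moves: Kd3, Kc3, Kd1, Kc1.
Count: 4.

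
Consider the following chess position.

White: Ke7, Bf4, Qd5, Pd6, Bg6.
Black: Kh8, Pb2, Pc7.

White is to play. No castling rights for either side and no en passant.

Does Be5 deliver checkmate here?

yes

After Be5: black king on h8; in check: yes, from the white bishop on e5.
King squares — g7: attacked by Be5; h7: attacked by Bg6; g8: attacked by Qd5.
Black has no legal moves → checkmate.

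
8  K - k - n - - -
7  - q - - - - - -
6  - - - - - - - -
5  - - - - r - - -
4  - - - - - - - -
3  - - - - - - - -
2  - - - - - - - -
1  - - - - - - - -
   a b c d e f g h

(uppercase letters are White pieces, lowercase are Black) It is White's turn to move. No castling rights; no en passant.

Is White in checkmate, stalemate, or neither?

White to move; white king on a8.
In check: yes, from the black queen on b7.
King squares — a7: attacked by Qb7; b7: attacked by Kc8; b8: attacked by Qb7.
Legal moves for White: none.
In check with no legal moves → checkmate.

checkmate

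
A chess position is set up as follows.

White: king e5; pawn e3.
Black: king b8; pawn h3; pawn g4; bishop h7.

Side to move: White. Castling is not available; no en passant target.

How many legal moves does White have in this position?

7

White to move; king on e5.
In check: no.
Legal moves: Kf6, Ke6, Kd6, Kd5, Kf4, Kd4, e4.
Count: 7.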